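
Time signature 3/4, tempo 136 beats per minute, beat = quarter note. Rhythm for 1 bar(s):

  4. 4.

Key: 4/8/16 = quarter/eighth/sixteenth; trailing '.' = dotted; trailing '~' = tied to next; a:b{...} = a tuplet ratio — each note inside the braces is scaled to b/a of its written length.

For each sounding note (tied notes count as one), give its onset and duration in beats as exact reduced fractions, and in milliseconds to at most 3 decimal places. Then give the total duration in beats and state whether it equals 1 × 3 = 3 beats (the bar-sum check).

1) 0.0ms=0b +661.765ms=3/2b
2) 661.765ms=3/2b +661.765ms=3/2b
Σ=3b of 3 (136bpm 3/4) — PASS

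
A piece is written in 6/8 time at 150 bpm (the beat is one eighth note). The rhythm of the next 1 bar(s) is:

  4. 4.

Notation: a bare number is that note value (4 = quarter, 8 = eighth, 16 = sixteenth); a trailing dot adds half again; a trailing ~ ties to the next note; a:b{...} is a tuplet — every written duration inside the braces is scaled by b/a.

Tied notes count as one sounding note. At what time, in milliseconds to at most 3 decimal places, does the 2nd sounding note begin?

note 2 onset = 3b = 1200.0ms

1. 0.0ms @ 0 + 1200.0ms (3)
2. 1200.0ms @ 3 + 1200.0ms (3)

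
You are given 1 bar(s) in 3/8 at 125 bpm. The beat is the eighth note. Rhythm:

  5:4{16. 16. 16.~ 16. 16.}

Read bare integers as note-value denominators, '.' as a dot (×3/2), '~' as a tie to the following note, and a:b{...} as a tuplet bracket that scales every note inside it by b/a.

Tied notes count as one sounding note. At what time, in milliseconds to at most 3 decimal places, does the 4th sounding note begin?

1. 0.0ms @ 0 + 288.0ms (3/5)
2. 288.0ms @ 3/5 + 288.0ms (3/5)
3. 576.0ms @ 6/5 + 576.0ms (6/5)
4. 1152.0ms @ 12/5 + 288.0ms (3/5)

note 4 onset = 12/5b = 1152.0ms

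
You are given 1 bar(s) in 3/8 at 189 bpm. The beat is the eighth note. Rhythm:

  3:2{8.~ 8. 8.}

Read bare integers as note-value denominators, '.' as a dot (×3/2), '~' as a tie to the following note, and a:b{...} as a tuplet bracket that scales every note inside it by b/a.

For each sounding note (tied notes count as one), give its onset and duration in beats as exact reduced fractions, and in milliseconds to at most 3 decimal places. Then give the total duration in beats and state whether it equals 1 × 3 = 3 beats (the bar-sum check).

1) 0.0ms=0b +634.921ms=2b
2) 634.921ms=2b +317.46ms=1b
Σ=3b of 3 (189bpm 3/8) — PASS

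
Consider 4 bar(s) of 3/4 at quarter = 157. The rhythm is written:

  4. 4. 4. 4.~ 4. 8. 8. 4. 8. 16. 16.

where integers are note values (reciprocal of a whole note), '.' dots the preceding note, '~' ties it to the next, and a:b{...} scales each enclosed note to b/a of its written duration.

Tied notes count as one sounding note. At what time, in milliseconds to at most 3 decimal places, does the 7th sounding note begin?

1. 0.0ms @ 0 + 573.248ms (3/2)
2. 573.248ms @ 3/2 + 573.248ms (3/2)
3. 1146.497ms @ 3 + 573.248ms (3/2)
4. 1719.745ms @ 9/2 + 1146.497ms (3)
5. 2866.242ms @ 15/2 + 286.624ms (3/4)
6. 3152.866ms @ 33/4 + 286.624ms (3/4)
7. 3439.49ms @ 9 + 573.248ms (3/2)
8. 4012.739ms @ 21/2 + 286.624ms (3/4)
9. 4299.363ms @ 45/4 + 143.312ms (3/8)
10. 4442.675ms @ 93/8 + 143.312ms (3/8)

note 7 onset = 9b = 3439.49ms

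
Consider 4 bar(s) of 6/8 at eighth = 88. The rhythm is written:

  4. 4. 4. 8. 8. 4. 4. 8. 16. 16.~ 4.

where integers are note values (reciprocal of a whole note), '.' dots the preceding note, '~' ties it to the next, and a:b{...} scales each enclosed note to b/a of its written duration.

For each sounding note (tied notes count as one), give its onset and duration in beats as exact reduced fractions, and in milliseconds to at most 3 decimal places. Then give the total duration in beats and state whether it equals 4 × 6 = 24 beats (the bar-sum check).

1) 0.0ms=0b +2045.455ms=3b
2) 2045.455ms=3b +2045.455ms=3b
3) 4090.909ms=6b +2045.455ms=3b
4) 6136.364ms=9b +1022.727ms=3/2b
5) 7159.091ms=21/2b +1022.727ms=3/2b
6) 8181.818ms=12b +2045.455ms=3b
7) 10227.273ms=15b +2045.455ms=3b
8) 12272.727ms=18b +1022.727ms=3/2b
9) 13295.455ms=39/2b +511.364ms=3/4b
10) 13806.818ms=81/4b +2556.818ms=15/4b
Σ=24b of 24 (88bpm 6/8) — PASS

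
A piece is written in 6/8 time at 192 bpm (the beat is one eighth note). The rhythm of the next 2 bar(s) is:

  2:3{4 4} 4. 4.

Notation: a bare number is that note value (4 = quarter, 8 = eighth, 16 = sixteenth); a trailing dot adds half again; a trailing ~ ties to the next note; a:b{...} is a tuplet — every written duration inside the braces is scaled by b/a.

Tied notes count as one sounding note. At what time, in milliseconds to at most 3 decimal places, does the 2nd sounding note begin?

1. 0.0ms @ 0 + 937.5ms (3)
2. 937.5ms @ 3 + 937.5ms (3)
3. 1875.0ms @ 6 + 937.5ms (3)
4. 2812.5ms @ 9 + 937.5ms (3)

note 2 onset = 3b = 937.5ms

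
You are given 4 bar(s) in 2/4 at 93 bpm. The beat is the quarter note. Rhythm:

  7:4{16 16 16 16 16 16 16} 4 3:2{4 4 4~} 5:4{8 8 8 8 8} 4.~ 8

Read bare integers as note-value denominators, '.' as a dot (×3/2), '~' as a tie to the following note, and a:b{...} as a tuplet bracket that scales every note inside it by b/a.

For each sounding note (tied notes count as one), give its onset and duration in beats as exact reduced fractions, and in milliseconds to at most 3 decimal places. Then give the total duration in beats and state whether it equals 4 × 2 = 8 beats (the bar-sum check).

1) 0.0ms=0b +92.166ms=1/7b
2) 92.166ms=1/7b +92.166ms=1/7b
3) 184.332ms=2/7b +92.166ms=1/7b
4) 276.498ms=3/7b +92.166ms=1/7b
5) 368.664ms=4/7b +92.166ms=1/7b
6) 460.829ms=5/7b +92.166ms=1/7b
7) 552.995ms=6/7b +92.166ms=1/7b
8) 645.161ms=1b +645.161ms=1b
9) 1290.323ms=2b +430.108ms=2/3b
10) 1720.43ms=8/3b +430.108ms=2/3b
11) 2150.538ms=10/3b +688.172ms=16/15b
12) 2838.71ms=22/5b +258.065ms=2/5b
13) 3096.774ms=24/5b +258.065ms=2/5b
14) 3354.839ms=26/5b +258.065ms=2/5b
15) 3612.903ms=28/5b +258.065ms=2/5b
16) 3870.968ms=6b +1290.323ms=2b
Σ=8b of 8 (93bpm 2/4) — PASS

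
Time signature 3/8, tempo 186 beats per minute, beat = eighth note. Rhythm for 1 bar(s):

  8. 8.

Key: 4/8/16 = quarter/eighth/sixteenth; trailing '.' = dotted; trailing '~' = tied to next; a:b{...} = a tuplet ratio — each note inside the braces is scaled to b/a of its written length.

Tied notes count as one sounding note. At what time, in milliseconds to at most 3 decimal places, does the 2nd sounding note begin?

1. 0.0ms @ 0 + 483.871ms (3/2)
2. 483.871ms @ 3/2 + 483.871ms (3/2)

note 2 onset = 3/2b = 483.871ms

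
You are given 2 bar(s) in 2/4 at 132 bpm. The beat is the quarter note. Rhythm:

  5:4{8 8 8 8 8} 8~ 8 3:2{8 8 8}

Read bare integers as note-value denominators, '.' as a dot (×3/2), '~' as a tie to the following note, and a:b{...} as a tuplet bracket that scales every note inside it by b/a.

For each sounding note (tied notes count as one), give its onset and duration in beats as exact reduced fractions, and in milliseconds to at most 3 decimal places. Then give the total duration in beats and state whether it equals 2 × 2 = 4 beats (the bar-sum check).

1) 0.0ms=0b +181.818ms=2/5b
2) 181.818ms=2/5b +181.818ms=2/5b
3) 363.636ms=4/5b +181.818ms=2/5b
4) 545.455ms=6/5b +181.818ms=2/5b
5) 727.273ms=8/5b +181.818ms=2/5b
6) 909.091ms=2b +454.545ms=1b
7) 1363.636ms=3b +151.515ms=1/3b
8) 1515.152ms=10/3b +151.515ms=1/3b
9) 1666.667ms=11/3b +151.515ms=1/3b
Σ=4b of 4 (132bpm 2/4) — PASS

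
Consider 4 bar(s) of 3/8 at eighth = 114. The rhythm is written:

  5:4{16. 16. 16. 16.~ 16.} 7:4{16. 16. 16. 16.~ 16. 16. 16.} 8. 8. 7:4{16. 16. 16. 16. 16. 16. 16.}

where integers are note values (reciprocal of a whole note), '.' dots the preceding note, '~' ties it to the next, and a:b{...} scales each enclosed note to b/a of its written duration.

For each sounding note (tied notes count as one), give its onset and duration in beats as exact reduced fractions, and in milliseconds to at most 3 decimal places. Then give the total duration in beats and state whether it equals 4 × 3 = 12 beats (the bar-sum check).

1) 0.0ms=0b +315.789ms=3/5b
2) 315.789ms=3/5b +315.789ms=3/5b
3) 631.579ms=6/5b +315.789ms=3/5b
4) 947.368ms=9/5b +631.579ms=6/5b
5) 1578.947ms=3b +225.564ms=3/7b
6) 1804.511ms=24/7b +225.564ms=3/7b
7) 2030.075ms=27/7b +225.564ms=3/7b
8) 2255.639ms=30/7b +451.128ms=6/7b
9) 2706.767ms=36/7b +225.564ms=3/7b
10) 2932.331ms=39/7b +225.564ms=3/7b
11) 3157.895ms=6b +789.474ms=3/2b
12) 3947.368ms=15/2b +789.474ms=3/2b
13) 4736.842ms=9b +225.564ms=3/7b
14) 4962.406ms=66/7b +225.564ms=3/7b
15) 5187.97ms=69/7b +225.564ms=3/7b
16) 5413.534ms=72/7b +225.564ms=3/7b
17) 5639.098ms=75/7b +225.564ms=3/7b
18) 5864.662ms=78/7b +225.564ms=3/7b
19) 6090.226ms=81/7b +225.564ms=3/7b
Σ=12b of 12 (114bpm 3/8) — PASS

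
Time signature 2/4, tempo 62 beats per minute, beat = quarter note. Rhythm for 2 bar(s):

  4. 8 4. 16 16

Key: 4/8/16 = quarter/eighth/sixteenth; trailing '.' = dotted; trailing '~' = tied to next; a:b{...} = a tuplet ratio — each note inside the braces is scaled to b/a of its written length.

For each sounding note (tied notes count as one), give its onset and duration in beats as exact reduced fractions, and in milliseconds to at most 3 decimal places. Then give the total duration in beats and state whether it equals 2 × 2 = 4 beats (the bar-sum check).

1) 0.0ms=0b +1451.613ms=3/2b
2) 1451.613ms=3/2b +483.871ms=1/2b
3) 1935.484ms=2b +1451.613ms=3/2b
4) 3387.097ms=7/2b +241.935ms=1/4b
5) 3629.032ms=15/4b +241.935ms=1/4b
Σ=4b of 4 (62bpm 2/4) — PASS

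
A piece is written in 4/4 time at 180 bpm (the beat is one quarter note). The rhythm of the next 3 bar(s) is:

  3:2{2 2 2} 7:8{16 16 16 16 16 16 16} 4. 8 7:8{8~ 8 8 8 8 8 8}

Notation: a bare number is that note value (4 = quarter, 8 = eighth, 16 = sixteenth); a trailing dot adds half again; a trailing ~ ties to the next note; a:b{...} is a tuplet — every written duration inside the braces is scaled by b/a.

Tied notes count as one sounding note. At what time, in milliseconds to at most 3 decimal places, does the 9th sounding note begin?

note 9 onset = 38/7b = 1809.524ms

1. 0.0ms @ 0 + 444.444ms (4/3)
2. 444.444ms @ 4/3 + 444.444ms (4/3)
3. 888.889ms @ 8/3 + 444.444ms (4/3)
4. 1333.333ms @ 4 + 95.238ms (2/7)
5. 1428.571ms @ 30/7 + 95.238ms (2/7)
6. 1523.81ms @ 32/7 + 95.238ms (2/7)
7. 1619.048ms @ 34/7 + 95.238ms (2/7)
8. 1714.286ms @ 36/7 + 95.238ms (2/7)
9. 1809.524ms @ 38/7 + 95.238ms (2/7)
10. 1904.762ms @ 40/7 + 95.238ms (2/7)
11. 2000.0ms @ 6 + 500.0ms (3/2)
12. 2500.0ms @ 15/2 + 166.667ms (1/2)
13. 2666.667ms @ 8 + 380.952ms (8/7)
14. 3047.619ms @ 64/7 + 190.476ms (4/7)
15. 3238.095ms @ 68/7 + 190.476ms (4/7)
16. 3428.571ms @ 72/7 + 190.476ms (4/7)
17. 3619.048ms @ 76/7 + 190.476ms (4/7)
18. 3809.524ms @ 80/7 + 190.476ms (4/7)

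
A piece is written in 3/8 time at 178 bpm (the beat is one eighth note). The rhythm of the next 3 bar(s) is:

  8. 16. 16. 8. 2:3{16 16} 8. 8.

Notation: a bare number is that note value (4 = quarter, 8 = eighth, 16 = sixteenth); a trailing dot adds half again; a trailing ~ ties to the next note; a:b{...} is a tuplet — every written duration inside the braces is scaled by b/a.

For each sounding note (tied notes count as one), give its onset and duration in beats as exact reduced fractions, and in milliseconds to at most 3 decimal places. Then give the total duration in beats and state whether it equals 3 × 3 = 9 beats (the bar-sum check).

1) 0.0ms=0b +505.618ms=3/2b
2) 505.618ms=3/2b +252.809ms=3/4b
3) 758.427ms=9/4b +252.809ms=3/4b
4) 1011.236ms=3b +505.618ms=3/2b
5) 1516.854ms=9/2b +252.809ms=3/4b
6) 1769.663ms=21/4b +252.809ms=3/4b
7) 2022.472ms=6b +505.618ms=3/2b
8) 2528.09ms=15/2b +505.618ms=3/2b
Σ=9b of 9 (178bpm 3/8) — PASS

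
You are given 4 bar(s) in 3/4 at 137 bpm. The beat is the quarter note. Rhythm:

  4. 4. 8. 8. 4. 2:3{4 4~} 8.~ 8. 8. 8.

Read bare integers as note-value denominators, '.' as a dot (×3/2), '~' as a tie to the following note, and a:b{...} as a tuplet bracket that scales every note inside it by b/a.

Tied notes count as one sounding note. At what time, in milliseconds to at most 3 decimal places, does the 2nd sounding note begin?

1. 0.0ms @ 0 + 656.934ms (3/2)
2. 656.934ms @ 3/2 + 656.934ms (3/2)
3. 1313.869ms @ 3 + 328.467ms (3/4)
4. 1642.336ms @ 15/4 + 328.467ms (3/4)
5. 1970.803ms @ 9/2 + 656.934ms (3/2)
6. 2627.737ms @ 6 + 656.934ms (3/2)
7. 3284.672ms @ 15/2 + 1313.869ms (3)
8. 4598.54ms @ 21/2 + 328.467ms (3/4)
9. 4927.007ms @ 45/4 + 328.467ms (3/4)

note 2 onset = 3/2b = 656.934ms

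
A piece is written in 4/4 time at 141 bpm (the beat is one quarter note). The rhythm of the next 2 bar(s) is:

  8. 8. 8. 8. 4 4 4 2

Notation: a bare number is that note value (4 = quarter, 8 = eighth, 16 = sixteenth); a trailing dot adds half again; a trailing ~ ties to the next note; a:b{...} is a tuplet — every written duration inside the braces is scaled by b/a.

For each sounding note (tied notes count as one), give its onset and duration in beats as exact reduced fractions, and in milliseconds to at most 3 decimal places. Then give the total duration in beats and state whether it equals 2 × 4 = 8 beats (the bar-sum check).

1) 0.0ms=0b +319.149ms=3/4b
2) 319.149ms=3/4b +319.149ms=3/4b
3) 638.298ms=3/2b +319.149ms=3/4b
4) 957.447ms=9/4b +319.149ms=3/4b
5) 1276.596ms=3b +425.532ms=1b
6) 1702.128ms=4b +425.532ms=1b
7) 2127.66ms=5b +425.532ms=1b
8) 2553.191ms=6b +851.064ms=2b
Σ=8b of 8 (141bpm 4/4) — PASS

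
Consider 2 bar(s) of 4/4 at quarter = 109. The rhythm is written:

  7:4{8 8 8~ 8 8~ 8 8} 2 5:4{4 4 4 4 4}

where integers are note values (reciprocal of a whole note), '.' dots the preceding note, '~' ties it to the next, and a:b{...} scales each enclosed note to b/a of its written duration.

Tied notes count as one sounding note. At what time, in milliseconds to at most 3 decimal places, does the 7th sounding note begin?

1. 0.0ms @ 0 + 157.274ms (2/7)
2. 157.274ms @ 2/7 + 157.274ms (2/7)
3. 314.548ms @ 4/7 + 314.548ms (4/7)
4. 629.096ms @ 8/7 + 314.548ms (4/7)
5. 943.644ms @ 12/7 + 157.274ms (2/7)
6. 1100.917ms @ 2 + 1100.917ms (2)
7. 2201.835ms @ 4 + 440.367ms (4/5)
8. 2642.202ms @ 24/5 + 440.367ms (4/5)
9. 3082.569ms @ 28/5 + 440.367ms (4/5)
10. 3522.936ms @ 32/5 + 440.367ms (4/5)
11. 3963.303ms @ 36/5 + 440.367ms (4/5)

note 7 onset = 4b = 2201.835ms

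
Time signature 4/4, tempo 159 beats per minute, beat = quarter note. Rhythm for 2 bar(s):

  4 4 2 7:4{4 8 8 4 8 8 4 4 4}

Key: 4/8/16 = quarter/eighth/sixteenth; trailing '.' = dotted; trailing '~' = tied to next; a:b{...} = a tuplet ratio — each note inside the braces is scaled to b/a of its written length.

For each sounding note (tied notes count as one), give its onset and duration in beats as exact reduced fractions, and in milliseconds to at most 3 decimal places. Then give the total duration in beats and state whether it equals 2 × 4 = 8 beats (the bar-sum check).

1) 0.0ms=0b +377.358ms=1b
2) 377.358ms=1b +377.358ms=1b
3) 754.717ms=2b +754.717ms=2b
4) 1509.434ms=4b +215.633ms=4/7b
5) 1725.067ms=32/7b +107.817ms=2/7b
6) 1832.884ms=34/7b +107.817ms=2/7b
7) 1940.701ms=36/7b +215.633ms=4/7b
8) 2156.334ms=40/7b +107.817ms=2/7b
9) 2264.151ms=6b +107.817ms=2/7b
10) 2371.968ms=44/7b +215.633ms=4/7b
11) 2587.601ms=48/7b +215.633ms=4/7b
12) 2803.235ms=52/7b +215.633ms=4/7b
Σ=8b of 8 (159bpm 4/4) — PASS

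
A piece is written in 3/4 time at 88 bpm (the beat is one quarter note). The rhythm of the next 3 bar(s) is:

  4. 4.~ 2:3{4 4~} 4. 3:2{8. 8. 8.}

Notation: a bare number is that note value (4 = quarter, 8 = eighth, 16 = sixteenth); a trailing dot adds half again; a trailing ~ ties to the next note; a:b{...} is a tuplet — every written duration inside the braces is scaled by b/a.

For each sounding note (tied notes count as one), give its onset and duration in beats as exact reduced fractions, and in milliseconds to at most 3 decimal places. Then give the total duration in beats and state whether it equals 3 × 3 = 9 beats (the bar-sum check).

1) 0.0ms=0b +1022.727ms=3/2b
2) 1022.727ms=3/2b +2045.455ms=3b
3) 3068.182ms=9/2b +2045.455ms=3b
4) 5113.636ms=15/2b +340.909ms=1/2b
5) 5454.545ms=8b +340.909ms=1/2b
6) 5795.455ms=17/2b +340.909ms=1/2b
Σ=9b of 9 (88bpm 3/4) — PASS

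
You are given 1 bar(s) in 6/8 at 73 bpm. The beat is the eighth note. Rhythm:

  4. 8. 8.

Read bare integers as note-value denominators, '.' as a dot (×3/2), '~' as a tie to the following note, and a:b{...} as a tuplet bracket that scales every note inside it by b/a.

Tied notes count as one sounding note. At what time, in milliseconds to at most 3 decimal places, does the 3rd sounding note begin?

note 3 onset = 9/2b = 3698.63ms

1. 0.0ms @ 0 + 2465.753ms (3)
2. 2465.753ms @ 3 + 1232.877ms (3/2)
3. 3698.63ms @ 9/2 + 1232.877ms (3/2)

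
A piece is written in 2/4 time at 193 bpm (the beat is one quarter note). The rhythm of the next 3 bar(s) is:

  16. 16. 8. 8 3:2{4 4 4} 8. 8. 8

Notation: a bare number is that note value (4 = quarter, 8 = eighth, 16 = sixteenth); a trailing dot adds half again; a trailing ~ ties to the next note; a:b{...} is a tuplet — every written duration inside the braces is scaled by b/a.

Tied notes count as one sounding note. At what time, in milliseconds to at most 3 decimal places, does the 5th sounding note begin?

1. 0.0ms @ 0 + 116.58ms (3/8)
2. 116.58ms @ 3/8 + 116.58ms (3/8)
3. 233.161ms @ 3/4 + 233.161ms (3/4)
4. 466.321ms @ 3/2 + 155.44ms (1/2)
5. 621.762ms @ 2 + 207.254ms (2/3)
6. 829.016ms @ 8/3 + 207.254ms (2/3)
7. 1036.269ms @ 10/3 + 207.254ms (2/3)
8. 1243.523ms @ 4 + 233.161ms (3/4)
9. 1476.684ms @ 19/4 + 233.161ms (3/4)
10. 1709.845ms @ 11/2 + 155.44ms (1/2)

note 5 onset = 2b = 621.762ms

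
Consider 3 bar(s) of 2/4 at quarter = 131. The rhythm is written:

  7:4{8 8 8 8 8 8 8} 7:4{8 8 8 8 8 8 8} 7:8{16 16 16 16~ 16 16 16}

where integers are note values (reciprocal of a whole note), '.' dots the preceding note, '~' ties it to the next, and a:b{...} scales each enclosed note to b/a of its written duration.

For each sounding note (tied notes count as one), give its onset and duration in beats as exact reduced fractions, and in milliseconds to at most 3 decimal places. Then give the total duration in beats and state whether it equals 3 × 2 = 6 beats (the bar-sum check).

1) 0.0ms=0b +130.862ms=2/7b
2) 130.862ms=2/7b +130.862ms=2/7b
3) 261.723ms=4/7b +130.862ms=2/7b
4) 392.585ms=6/7b +130.862ms=2/7b
5) 523.446ms=8/7b +130.862ms=2/7b
6) 654.308ms=10/7b +130.862ms=2/7b
7) 785.169ms=12/7b +130.862ms=2/7b
8) 916.031ms=2b +130.862ms=2/7b
9) 1046.892ms=16/7b +130.862ms=2/7b
10) 1177.754ms=18/7b +130.862ms=2/7b
11) 1308.615ms=20/7b +130.862ms=2/7b
12) 1439.477ms=22/7b +130.862ms=2/7b
13) 1570.338ms=24/7b +130.862ms=2/7b
14) 1701.2ms=26/7b +130.862ms=2/7b
15) 1832.061ms=4b +130.862ms=2/7b
16) 1962.923ms=30/7b +130.862ms=2/7b
17) 2093.784ms=32/7b +130.862ms=2/7b
18) 2224.646ms=34/7b +261.723ms=4/7b
19) 2486.369ms=38/7b +130.862ms=2/7b
20) 2617.23ms=40/7b +130.862ms=2/7b
Σ=6b of 6 (131bpm 2/4) — PASS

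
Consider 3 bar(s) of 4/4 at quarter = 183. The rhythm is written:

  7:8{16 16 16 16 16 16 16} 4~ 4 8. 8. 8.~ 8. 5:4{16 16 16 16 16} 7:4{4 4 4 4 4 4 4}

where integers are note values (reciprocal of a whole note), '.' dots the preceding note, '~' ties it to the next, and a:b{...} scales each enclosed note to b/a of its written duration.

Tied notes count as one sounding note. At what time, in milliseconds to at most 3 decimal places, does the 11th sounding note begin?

note 11 onset = 11/2b = 1803.279ms

1. 0.0ms @ 0 + 93.677ms (2/7)
2. 93.677ms @ 2/7 + 93.677ms (2/7)
3. 187.354ms @ 4/7 + 93.677ms (2/7)
4. 281.03ms @ 6/7 + 93.677ms (2/7)
5. 374.707ms @ 8/7 + 93.677ms (2/7)
6. 468.384ms @ 10/7 + 93.677ms (2/7)
7. 562.061ms @ 12/7 + 93.677ms (2/7)
8. 655.738ms @ 2 + 655.738ms (2)
9. 1311.475ms @ 4 + 245.902ms (3/4)
10. 1557.377ms @ 19/4 + 245.902ms (3/4)
11. 1803.279ms @ 11/2 + 491.803ms (3/2)
12. 2295.082ms @ 7 + 65.574ms (1/5)
13. 2360.656ms @ 36/5 + 65.574ms (1/5)
14. 2426.23ms @ 37/5 + 65.574ms (1/5)
15. 2491.803ms @ 38/5 + 65.574ms (1/5)
16. 2557.377ms @ 39/5 + 65.574ms (1/5)
17. 2622.951ms @ 8 + 187.354ms (4/7)
18. 2810.304ms @ 60/7 + 187.354ms (4/7)
19. 2997.658ms @ 64/7 + 187.354ms (4/7)
20. 3185.012ms @ 68/7 + 187.354ms (4/7)
21. 3372.365ms @ 72/7 + 187.354ms (4/7)
22. 3559.719ms @ 76/7 + 187.354ms (4/7)
23. 3747.073ms @ 80/7 + 187.354ms (4/7)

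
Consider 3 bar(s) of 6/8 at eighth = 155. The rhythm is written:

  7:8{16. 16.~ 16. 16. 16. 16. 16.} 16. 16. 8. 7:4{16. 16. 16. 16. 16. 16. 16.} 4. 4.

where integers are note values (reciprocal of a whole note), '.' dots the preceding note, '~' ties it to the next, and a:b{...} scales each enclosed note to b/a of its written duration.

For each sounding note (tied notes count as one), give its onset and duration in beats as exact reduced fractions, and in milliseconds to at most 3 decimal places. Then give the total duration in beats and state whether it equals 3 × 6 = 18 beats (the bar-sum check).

1) 0.0ms=0b +331.797ms=6/7b
2) 331.797ms=6/7b +663.594ms=12/7b
3) 995.392ms=18/7b +331.797ms=6/7b
4) 1327.189ms=24/7b +331.797ms=6/7b
5) 1658.986ms=30/7b +331.797ms=6/7b
6) 1990.783ms=36/7b +331.797ms=6/7b
7) 2322.581ms=6b +290.323ms=3/4b
8) 2612.903ms=27/4b +290.323ms=3/4b
9) 2903.226ms=15/2b +580.645ms=3/2b
10) 3483.871ms=9b +165.899ms=3/7b
11) 3649.77ms=66/7b +165.899ms=3/7b
12) 3815.668ms=69/7b +165.899ms=3/7b
13) 3981.567ms=72/7b +165.899ms=3/7b
14) 4147.465ms=75/7b +165.899ms=3/7b
15) 4313.364ms=78/7b +165.899ms=3/7b
16) 4479.263ms=81/7b +165.899ms=3/7b
17) 4645.161ms=12b +1161.29ms=3b
18) 5806.452ms=15b +1161.29ms=3b
Σ=18b of 18 (155bpm 6/8) — PASS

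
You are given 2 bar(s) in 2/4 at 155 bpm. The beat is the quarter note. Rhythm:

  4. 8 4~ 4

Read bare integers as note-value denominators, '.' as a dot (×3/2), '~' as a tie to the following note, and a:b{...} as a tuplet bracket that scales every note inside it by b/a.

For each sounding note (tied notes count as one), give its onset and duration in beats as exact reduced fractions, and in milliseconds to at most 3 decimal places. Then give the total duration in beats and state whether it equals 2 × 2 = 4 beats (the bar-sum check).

1) 0.0ms=0b +580.645ms=3/2b
2) 580.645ms=3/2b +193.548ms=1/2b
3) 774.194ms=2b +774.194ms=2b
Σ=4b of 4 (155bpm 2/4) — PASS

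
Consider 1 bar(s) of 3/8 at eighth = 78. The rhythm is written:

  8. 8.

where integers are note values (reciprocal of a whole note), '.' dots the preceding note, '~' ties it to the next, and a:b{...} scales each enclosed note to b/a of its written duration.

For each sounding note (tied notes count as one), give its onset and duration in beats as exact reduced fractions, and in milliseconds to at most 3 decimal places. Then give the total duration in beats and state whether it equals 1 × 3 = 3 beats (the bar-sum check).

1) 0.0ms=0b +1153.846ms=3/2b
2) 1153.846ms=3/2b +1153.846ms=3/2b
Σ=3b of 3 (78bpm 3/8) — PASS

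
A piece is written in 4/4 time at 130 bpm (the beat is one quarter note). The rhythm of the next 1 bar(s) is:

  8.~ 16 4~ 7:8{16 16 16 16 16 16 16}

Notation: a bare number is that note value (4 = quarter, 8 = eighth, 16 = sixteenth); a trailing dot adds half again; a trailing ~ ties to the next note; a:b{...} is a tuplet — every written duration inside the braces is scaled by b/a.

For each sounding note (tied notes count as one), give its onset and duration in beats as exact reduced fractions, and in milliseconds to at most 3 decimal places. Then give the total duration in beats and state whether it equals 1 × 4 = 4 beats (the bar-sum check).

1) 0.0ms=0b +461.538ms=1b
2) 461.538ms=1b +593.407ms=9/7b
3) 1054.945ms=16/7b +131.868ms=2/7b
4) 1186.813ms=18/7b +131.868ms=2/7b
5) 1318.681ms=20/7b +131.868ms=2/7b
6) 1450.549ms=22/7b +131.868ms=2/7b
7) 1582.418ms=24/7b +131.868ms=2/7b
8) 1714.286ms=26/7b +131.868ms=2/7b
Σ=4b of 4 (130bpm 4/4) — PASS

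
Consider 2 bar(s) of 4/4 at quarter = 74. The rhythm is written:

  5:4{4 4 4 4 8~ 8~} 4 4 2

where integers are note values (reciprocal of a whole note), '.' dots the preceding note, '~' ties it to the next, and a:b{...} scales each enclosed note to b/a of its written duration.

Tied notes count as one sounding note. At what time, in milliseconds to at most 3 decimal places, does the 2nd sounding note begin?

note 2 onset = 4/5b = 648.649ms

1. 0.0ms @ 0 + 648.649ms (4/5)
2. 648.649ms @ 4/5 + 648.649ms (4/5)
3. 1297.297ms @ 8/5 + 648.649ms (4/5)
4. 1945.946ms @ 12/5 + 648.649ms (4/5)
5. 2594.595ms @ 16/5 + 1459.459ms (9/5)
6. 4054.054ms @ 5 + 810.811ms (1)
7. 4864.865ms @ 6 + 1621.622ms (2)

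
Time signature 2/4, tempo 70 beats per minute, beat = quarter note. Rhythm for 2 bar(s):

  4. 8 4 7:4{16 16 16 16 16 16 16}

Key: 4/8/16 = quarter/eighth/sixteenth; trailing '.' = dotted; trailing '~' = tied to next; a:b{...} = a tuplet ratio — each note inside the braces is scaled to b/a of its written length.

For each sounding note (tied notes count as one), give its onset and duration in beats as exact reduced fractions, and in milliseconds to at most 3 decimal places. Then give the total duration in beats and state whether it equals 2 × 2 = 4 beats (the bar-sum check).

1) 0.0ms=0b +1285.714ms=3/2b
2) 1285.714ms=3/2b +428.571ms=1/2b
3) 1714.286ms=2b +857.143ms=1b
4) 2571.429ms=3b +122.449ms=1/7b
5) 2693.878ms=22/7b +122.449ms=1/7b
6) 2816.327ms=23/7b +122.449ms=1/7b
7) 2938.776ms=24/7b +122.449ms=1/7b
8) 3061.224ms=25/7b +122.449ms=1/7b
9) 3183.673ms=26/7b +122.449ms=1/7b
10) 3306.122ms=27/7b +122.449ms=1/7b
Σ=4b of 4 (70bpm 2/4) — PASS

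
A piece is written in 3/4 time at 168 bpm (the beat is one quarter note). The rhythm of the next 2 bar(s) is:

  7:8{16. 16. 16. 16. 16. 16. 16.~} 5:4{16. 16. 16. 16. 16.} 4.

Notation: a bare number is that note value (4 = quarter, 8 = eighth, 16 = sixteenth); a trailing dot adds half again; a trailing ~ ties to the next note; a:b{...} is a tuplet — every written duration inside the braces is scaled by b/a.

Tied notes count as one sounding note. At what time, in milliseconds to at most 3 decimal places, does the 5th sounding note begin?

note 5 onset = 12/7b = 612.245ms

1. 0.0ms @ 0 + 153.061ms (3/7)
2. 153.061ms @ 3/7 + 153.061ms (3/7)
3. 306.122ms @ 6/7 + 153.061ms (3/7)
4. 459.184ms @ 9/7 + 153.061ms (3/7)
5. 612.245ms @ 12/7 + 153.061ms (3/7)
6. 765.306ms @ 15/7 + 153.061ms (3/7)
7. 918.367ms @ 18/7 + 260.204ms (51/70)
8. 1178.571ms @ 33/10 + 107.143ms (3/10)
9. 1285.714ms @ 18/5 + 107.143ms (3/10)
10. 1392.857ms @ 39/10 + 107.143ms (3/10)
11. 1500.0ms @ 21/5 + 107.143ms (3/10)
12. 1607.143ms @ 9/2 + 535.714ms (3/2)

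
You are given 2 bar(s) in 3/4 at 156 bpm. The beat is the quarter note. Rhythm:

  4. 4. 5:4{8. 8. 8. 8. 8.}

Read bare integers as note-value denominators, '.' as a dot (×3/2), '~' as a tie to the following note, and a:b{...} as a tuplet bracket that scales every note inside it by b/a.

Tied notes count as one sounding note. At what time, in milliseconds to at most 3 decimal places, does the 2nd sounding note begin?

note 2 onset = 3/2b = 576.923ms

1. 0.0ms @ 0 + 576.923ms (3/2)
2. 576.923ms @ 3/2 + 576.923ms (3/2)
3. 1153.846ms @ 3 + 230.769ms (3/5)
4. 1384.615ms @ 18/5 + 230.769ms (3/5)
5. 1615.385ms @ 21/5 + 230.769ms (3/5)
6. 1846.154ms @ 24/5 + 230.769ms (3/5)
7. 2076.923ms @ 27/5 + 230.769ms (3/5)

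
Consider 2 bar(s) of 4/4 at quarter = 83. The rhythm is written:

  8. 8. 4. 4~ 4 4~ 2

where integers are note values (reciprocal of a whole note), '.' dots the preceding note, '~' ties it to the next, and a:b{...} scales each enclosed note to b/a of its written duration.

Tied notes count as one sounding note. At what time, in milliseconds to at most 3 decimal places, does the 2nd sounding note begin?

note 2 onset = 3/4b = 542.169ms

1. 0.0ms @ 0 + 542.169ms (3/4)
2. 542.169ms @ 3/4 + 542.169ms (3/4)
3. 1084.337ms @ 3/2 + 1084.337ms (3/2)
4. 2168.675ms @ 3 + 1445.783ms (2)
5. 3614.458ms @ 5 + 2168.675ms (3)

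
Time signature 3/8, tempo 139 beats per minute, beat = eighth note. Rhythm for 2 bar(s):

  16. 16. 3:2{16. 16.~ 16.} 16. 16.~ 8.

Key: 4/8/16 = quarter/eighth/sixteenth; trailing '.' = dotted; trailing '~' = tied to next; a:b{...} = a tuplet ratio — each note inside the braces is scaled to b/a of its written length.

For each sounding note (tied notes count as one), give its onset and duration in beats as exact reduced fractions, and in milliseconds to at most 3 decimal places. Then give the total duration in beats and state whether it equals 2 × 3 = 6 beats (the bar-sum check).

1) 0.0ms=0b +323.741ms=3/4b
2) 323.741ms=3/4b +323.741ms=3/4b
3) 647.482ms=3/2b +215.827ms=1/2b
4) 863.309ms=2b +431.655ms=1b
5) 1294.964ms=3b +323.741ms=3/4b
6) 1618.705ms=15/4b +971.223ms=9/4b
Σ=6b of 6 (139bpm 3/8) — PASS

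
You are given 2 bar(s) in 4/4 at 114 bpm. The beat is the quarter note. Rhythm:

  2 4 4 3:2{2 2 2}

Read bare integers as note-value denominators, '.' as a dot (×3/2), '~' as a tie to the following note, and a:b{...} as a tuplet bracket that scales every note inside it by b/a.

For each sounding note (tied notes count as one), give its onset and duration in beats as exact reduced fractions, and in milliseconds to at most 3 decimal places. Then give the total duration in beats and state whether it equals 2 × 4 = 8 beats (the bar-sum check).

1) 0.0ms=0b +1052.632ms=2b
2) 1052.632ms=2b +526.316ms=1b
3) 1578.947ms=3b +526.316ms=1b
4) 2105.263ms=4b +701.754ms=4/3b
5) 2807.018ms=16/3b +701.754ms=4/3b
6) 3508.772ms=20/3b +701.754ms=4/3b
Σ=8b of 8 (114bpm 4/4) — PASS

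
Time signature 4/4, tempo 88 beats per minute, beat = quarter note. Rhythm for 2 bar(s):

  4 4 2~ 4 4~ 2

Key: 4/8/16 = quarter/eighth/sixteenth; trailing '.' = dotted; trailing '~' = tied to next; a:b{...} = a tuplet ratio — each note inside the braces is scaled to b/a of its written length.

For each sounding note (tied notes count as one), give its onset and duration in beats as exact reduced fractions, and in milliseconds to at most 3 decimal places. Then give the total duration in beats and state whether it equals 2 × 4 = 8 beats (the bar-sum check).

1) 0.0ms=0b +681.818ms=1b
2) 681.818ms=1b +681.818ms=1b
3) 1363.636ms=2b +2045.455ms=3b
4) 3409.091ms=5b +2045.455ms=3b
Σ=8b of 8 (88bpm 4/4) — PASS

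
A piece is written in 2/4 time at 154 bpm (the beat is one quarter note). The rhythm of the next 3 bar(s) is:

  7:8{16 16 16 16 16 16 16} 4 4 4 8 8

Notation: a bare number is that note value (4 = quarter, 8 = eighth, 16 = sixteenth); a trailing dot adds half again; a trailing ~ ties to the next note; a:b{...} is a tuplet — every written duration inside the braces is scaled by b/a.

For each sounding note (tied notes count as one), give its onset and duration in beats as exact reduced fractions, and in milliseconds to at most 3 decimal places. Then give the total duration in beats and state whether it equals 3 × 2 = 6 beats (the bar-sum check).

1) 0.0ms=0b +111.317ms=2/7b
2) 111.317ms=2/7b +111.317ms=2/7b
3) 222.635ms=4/7b +111.317ms=2/7b
4) 333.952ms=6/7b +111.317ms=2/7b
5) 445.269ms=8/7b +111.317ms=2/7b
6) 556.586ms=10/7b +111.317ms=2/7b
7) 667.904ms=12/7b +111.317ms=2/7b
8) 779.221ms=2b +389.61ms=1b
9) 1168.831ms=3b +389.61ms=1b
10) 1558.442ms=4b +389.61ms=1b
11) 1948.052ms=5b +194.805ms=1/2b
12) 2142.857ms=11/2b +194.805ms=1/2b
Σ=6b of 6 (154bpm 2/4) — PASS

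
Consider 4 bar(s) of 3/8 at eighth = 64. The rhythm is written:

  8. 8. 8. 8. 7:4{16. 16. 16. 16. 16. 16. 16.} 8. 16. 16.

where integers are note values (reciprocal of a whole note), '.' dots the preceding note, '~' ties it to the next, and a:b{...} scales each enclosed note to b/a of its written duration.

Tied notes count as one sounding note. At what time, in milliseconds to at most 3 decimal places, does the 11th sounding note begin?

1. 0.0ms @ 0 + 1406.25ms (3/2)
2. 1406.25ms @ 3/2 + 1406.25ms (3/2)
3. 2812.5ms @ 3 + 1406.25ms (3/2)
4. 4218.75ms @ 9/2 + 1406.25ms (3/2)
5. 5625.0ms @ 6 + 401.786ms (3/7)
6. 6026.786ms @ 45/7 + 401.786ms (3/7)
7. 6428.571ms @ 48/7 + 401.786ms (3/7)
8. 6830.357ms @ 51/7 + 401.786ms (3/7)
9. 7232.143ms @ 54/7 + 401.786ms (3/7)
10. 7633.929ms @ 57/7 + 401.786ms (3/7)
11. 8035.714ms @ 60/7 + 401.786ms (3/7)
12. 8437.5ms @ 9 + 1406.25ms (3/2)
13. 9843.75ms @ 21/2 + 703.125ms (3/4)
14. 10546.875ms @ 45/4 + 703.125ms (3/4)

note 11 onset = 60/7b = 8035.714ms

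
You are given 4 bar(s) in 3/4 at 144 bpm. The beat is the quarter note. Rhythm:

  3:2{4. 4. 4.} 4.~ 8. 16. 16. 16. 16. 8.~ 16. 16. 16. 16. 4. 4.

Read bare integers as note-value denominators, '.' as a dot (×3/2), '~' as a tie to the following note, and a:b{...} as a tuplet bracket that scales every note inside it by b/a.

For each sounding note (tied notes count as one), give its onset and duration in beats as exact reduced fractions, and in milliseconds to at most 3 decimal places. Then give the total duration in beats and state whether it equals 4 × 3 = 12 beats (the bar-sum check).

1) 0.0ms=0b +416.667ms=1b
2) 416.667ms=1b +416.667ms=1b
3) 833.333ms=2b +416.667ms=1b
4) 1250.0ms=3b +937.5ms=9/4b
5) 2187.5ms=21/4b +156.25ms=3/8b
6) 2343.75ms=45/8b +156.25ms=3/8b
7) 2500.0ms=6b +156.25ms=3/8b
8) 2656.25ms=51/8b +156.25ms=3/8b
9) 2812.5ms=27/4b +468.75ms=9/8b
10) 3281.25ms=63/8b +156.25ms=3/8b
11) 3437.5ms=33/4b +156.25ms=3/8b
12) 3593.75ms=69/8b +156.25ms=3/8b
13) 3750.0ms=9b +625.0ms=3/2b
14) 4375.0ms=21/2b +625.0ms=3/2b
Σ=12b of 12 (144bpm 3/4) — PASS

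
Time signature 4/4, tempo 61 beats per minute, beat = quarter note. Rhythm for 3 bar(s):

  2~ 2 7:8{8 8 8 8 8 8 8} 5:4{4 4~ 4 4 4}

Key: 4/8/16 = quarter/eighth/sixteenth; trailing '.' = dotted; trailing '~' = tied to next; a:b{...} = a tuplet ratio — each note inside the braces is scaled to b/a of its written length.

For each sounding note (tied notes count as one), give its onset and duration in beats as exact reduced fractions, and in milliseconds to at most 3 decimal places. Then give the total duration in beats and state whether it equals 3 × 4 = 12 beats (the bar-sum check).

1) 0.0ms=0b +3934.426ms=4b
2) 3934.426ms=4b +562.061ms=4/7b
3) 4496.487ms=32/7b +562.061ms=4/7b
4) 5058.548ms=36/7b +562.061ms=4/7b
5) 5620.609ms=40/7b +562.061ms=4/7b
6) 6182.67ms=44/7b +562.061ms=4/7b
7) 6744.731ms=48/7b +562.061ms=4/7b
8) 7306.792ms=52/7b +562.061ms=4/7b
9) 7868.852ms=8b +786.885ms=4/5b
10) 8655.738ms=44/5b +1573.77ms=8/5b
11) 10229.508ms=52/5b +786.885ms=4/5b
12) 11016.393ms=56/5b +786.885ms=4/5b
Σ=12b of 12 (61bpm 4/4) — PASS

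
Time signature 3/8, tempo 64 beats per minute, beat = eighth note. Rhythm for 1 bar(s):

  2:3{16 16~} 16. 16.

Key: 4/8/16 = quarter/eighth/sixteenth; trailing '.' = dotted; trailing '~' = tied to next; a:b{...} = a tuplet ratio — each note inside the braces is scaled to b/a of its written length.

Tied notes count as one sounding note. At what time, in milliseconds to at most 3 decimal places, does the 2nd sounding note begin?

note 2 onset = 3/4b = 703.125ms

1. 0.0ms @ 0 + 703.125ms (3/4)
2. 703.125ms @ 3/4 + 1406.25ms (3/2)
3. 2109.375ms @ 9/4 + 703.125ms (3/4)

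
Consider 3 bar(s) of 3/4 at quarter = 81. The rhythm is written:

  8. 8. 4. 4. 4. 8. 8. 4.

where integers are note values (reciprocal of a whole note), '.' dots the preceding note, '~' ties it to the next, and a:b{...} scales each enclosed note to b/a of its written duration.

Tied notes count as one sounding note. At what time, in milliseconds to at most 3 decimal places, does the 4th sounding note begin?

1. 0.0ms @ 0 + 555.556ms (3/4)
2. 555.556ms @ 3/4 + 555.556ms (3/4)
3. 1111.111ms @ 3/2 + 1111.111ms (3/2)
4. 2222.222ms @ 3 + 1111.111ms (3/2)
5. 3333.333ms @ 9/2 + 1111.111ms (3/2)
6. 4444.444ms @ 6 + 555.556ms (3/4)
7. 5000.0ms @ 27/4 + 555.556ms (3/4)
8. 5555.556ms @ 15/2 + 1111.111ms (3/2)

note 4 onset = 3b = 2222.222ms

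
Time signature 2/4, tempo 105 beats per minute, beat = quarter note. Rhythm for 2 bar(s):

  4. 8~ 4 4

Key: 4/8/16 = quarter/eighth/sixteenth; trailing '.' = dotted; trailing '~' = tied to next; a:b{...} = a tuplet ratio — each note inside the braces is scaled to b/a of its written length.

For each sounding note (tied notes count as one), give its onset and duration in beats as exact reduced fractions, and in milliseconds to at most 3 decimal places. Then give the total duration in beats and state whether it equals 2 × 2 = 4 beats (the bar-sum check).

1) 0.0ms=0b +857.143ms=3/2b
2) 857.143ms=3/2b +857.143ms=3/2b
3) 1714.286ms=3b +571.429ms=1b
Σ=4b of 4 (105bpm 2/4) — PASS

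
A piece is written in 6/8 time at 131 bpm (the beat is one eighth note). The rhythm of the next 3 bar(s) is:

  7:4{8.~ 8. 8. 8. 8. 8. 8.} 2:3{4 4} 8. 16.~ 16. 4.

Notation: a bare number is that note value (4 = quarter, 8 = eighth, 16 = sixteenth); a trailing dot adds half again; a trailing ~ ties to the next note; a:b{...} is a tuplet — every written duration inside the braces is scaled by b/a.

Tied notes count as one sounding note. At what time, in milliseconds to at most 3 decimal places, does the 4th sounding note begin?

note 4 onset = 24/7b = 1570.338ms

1. 0.0ms @ 0 + 785.169ms (12/7)
2. 785.169ms @ 12/7 + 392.585ms (6/7)
3. 1177.754ms @ 18/7 + 392.585ms (6/7)
4. 1570.338ms @ 24/7 + 392.585ms (6/7)
5. 1962.923ms @ 30/7 + 392.585ms (6/7)
6. 2355.507ms @ 36/7 + 392.585ms (6/7)
7. 2748.092ms @ 6 + 1374.046ms (3)
8. 4122.137ms @ 9 + 1374.046ms (3)
9. 5496.183ms @ 12 + 687.023ms (3/2)
10. 6183.206ms @ 27/2 + 687.023ms (3/2)
11. 6870.229ms @ 15 + 1374.046ms (3)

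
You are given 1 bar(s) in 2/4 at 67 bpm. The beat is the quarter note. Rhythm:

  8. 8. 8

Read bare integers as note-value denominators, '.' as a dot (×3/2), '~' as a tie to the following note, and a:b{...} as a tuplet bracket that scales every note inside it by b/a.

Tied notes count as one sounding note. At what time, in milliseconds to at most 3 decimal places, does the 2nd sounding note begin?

1. 0.0ms @ 0 + 671.642ms (3/4)
2. 671.642ms @ 3/4 + 671.642ms (3/4)
3. 1343.284ms @ 3/2 + 447.761ms (1/2)

note 2 onset = 3/4b = 671.642ms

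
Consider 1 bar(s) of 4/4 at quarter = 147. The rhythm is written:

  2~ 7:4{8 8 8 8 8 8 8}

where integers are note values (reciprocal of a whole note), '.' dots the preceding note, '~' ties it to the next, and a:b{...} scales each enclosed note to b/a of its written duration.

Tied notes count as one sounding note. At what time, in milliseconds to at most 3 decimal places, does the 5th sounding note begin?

note 5 onset = 22/7b = 1282.799ms

1. 0.0ms @ 0 + 932.945ms (16/7)
2. 932.945ms @ 16/7 + 116.618ms (2/7)
3. 1049.563ms @ 18/7 + 116.618ms (2/7)
4. 1166.181ms @ 20/7 + 116.618ms (2/7)
5. 1282.799ms @ 22/7 + 116.618ms (2/7)
6. 1399.417ms @ 24/7 + 116.618ms (2/7)
7. 1516.035ms @ 26/7 + 116.618ms (2/7)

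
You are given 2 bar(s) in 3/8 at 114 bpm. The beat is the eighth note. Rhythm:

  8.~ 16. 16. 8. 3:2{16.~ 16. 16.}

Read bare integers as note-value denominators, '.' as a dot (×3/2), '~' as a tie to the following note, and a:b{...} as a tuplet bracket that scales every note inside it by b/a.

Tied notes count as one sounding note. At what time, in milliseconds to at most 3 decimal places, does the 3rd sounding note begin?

1. 0.0ms @ 0 + 1184.211ms (9/4)
2. 1184.211ms @ 9/4 + 394.737ms (3/4)
3. 1578.947ms @ 3 + 789.474ms (3/2)
4. 2368.421ms @ 9/2 + 526.316ms (1)
5. 2894.737ms @ 11/2 + 263.158ms (1/2)

note 3 onset = 3b = 1578.947ms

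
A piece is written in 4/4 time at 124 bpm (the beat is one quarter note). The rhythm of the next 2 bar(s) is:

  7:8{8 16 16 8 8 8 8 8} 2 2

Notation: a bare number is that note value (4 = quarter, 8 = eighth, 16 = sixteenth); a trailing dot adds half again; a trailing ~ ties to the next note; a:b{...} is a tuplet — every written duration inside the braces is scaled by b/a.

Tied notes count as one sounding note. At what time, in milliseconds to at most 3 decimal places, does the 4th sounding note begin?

note 4 onset = 8/7b = 552.995ms

1. 0.0ms @ 0 + 276.498ms (4/7)
2. 276.498ms @ 4/7 + 138.249ms (2/7)
3. 414.747ms @ 6/7 + 138.249ms (2/7)
4. 552.995ms @ 8/7 + 276.498ms (4/7)
5. 829.493ms @ 12/7 + 276.498ms (4/7)
6. 1105.991ms @ 16/7 + 276.498ms (4/7)
7. 1382.488ms @ 20/7 + 276.498ms (4/7)
8. 1658.986ms @ 24/7 + 276.498ms (4/7)
9. 1935.484ms @ 4 + 967.742ms (2)
10. 2903.226ms @ 6 + 967.742ms (2)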